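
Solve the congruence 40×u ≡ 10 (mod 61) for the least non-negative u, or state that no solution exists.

46

gcd(40, 61) = 1, so a unique solution mod 61 exists.
40⁻¹ ≡ 29 (mod 61).
u ≡ 29×10 ≡ 46 (mod 61).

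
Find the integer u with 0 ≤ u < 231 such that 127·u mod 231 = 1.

211

Apply the Euclidean algorithm and back-substitute:
231 = 1·127 + 104
127 = 1·104 + 23
104 = 4·23 + 12
23 = 1·12 + 11
12 = 1·11 + 1
11 = 11·1 + 0
gcd(127, 231) = 1, so the inverse exists.
Back-substitute for 1:
1 = 1·12 − 1·11
  = −1·23 + 2·12
  = 2·104 − 9·23
  = −9·127 + 11·104
  = 11·231 − 20·127
So 127⁻¹ ≡ −20 ≡ 211 (mod 231).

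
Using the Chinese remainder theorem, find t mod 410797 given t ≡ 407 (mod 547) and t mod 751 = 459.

80816

547⁻¹ mod 751: 547*335 ≡ 1 (mod 751), so 547⁻¹ ≡ 335.
t = 407 + 547*((459 − 407)*335 mod 751) = 407 + 547*147 = 80816.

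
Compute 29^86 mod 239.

218

Compute successive squares:
29^1 ≡ 29 (mod 239)
29^2 ≡ 29^2 = 841 ≡ 124 (mod 239)
29^4 ≡ 124^2 = 15376 ≡ 80 (mod 239)
29^8 ≡ 80^2 = 6400 ≡ 186 (mod 239)
29^16 ≡ 186^2 = 34596 ≡ 180 (mod 239)
29^32 ≡ 180^2 = 32400 ≡ 135 (mod 239)
29^64 ≡ 135^2 = 18225 ≡ 61 (mod 239)
29^86 = 29^64 × 29^16 × 29^4 × 29^2 ≡ 61 × 180 × 80 × 124 (mod 239).
Accumulate the product:
61 × 180 = 10980 ≡ 225
225 × 80 = 18000 ≡ 75
75 × 124 = 9300 ≡ 218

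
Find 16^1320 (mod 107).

49

16^1 ≡ 16 (mod 107)
16^2 ≡ 16^2 = 256 ≡ 42 (mod 107)
16^4 ≡ 42^2 = 1764 ≡ 52 (mod 107)
16^8 ≡ 52^2 = 2704 ≡ 29 (mod 107)
16^16 ≡ 29^2 = 841 ≡ 92 (mod 107)
16^32 ≡ 92^2 = 8464 ≡ 11 (mod 107)
16^64 ≡ 11^2 = 121 ≡ 14 (mod 107)
16^128 ≡ 14^2 = 196 ≡ 89 (mod 107)
16^256 ≡ 89^2 = 7921 ≡ 3 (mod 107)
16^512 ≡ 3^2 = 9 (mod 107)
16^1024 ≡ 9^2 = 81 (mod 107)
16^1320 = 16^1024 × 16^256 × 16^32 × 16^8 ≡ 81 × 3 × 11 × 29 (mod 107).
Accumulate the product:
81 × 3 = 243 ≡ 29
29 × 11 = 319 ≡ 105
105 × 29 = 3045 ≡ 49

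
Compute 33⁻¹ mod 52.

Apply the Euclidean algorithm and back-substitute:
52 = 1·33 + 19
33 = 1·19 + 14
19 = 1·14 + 5
14 = 2·5 + 4
5 = 1·4 + 1
4 = 4·1 + 0
gcd(33, 52) = 1, so the inverse exists.
Bézout: 1 = 7·52 − 11·33.
So 33⁻¹ ≡ −11 ≡ 41 (mod 52).

41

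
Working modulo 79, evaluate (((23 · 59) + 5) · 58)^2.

16

23 · 59 = 1357 ≡ 14 (mod 79)
14 + 5 = 19
19 · 58 = 1102 ≡ 75 (mod 79)
(75)^2 ≡ 16 (mod 79)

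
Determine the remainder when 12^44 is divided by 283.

74

By square-and-multiply:
44 in binary is 101100, i.e. 44 = 32 + 8 + 4.
12^1 ≡ 12 (mod 283)
12^2 ≡ 12^2 = 144 (mod 283)
12^4 ≡ 144^2 = 20736 ≡ 77 (mod 283)
12^8 ≡ 77^2 = 5929 ≡ 269 (mod 283)
12^16 ≡ 269^2 = 72361 ≡ 196 (mod 283)
12^32 ≡ 196^2 = 38416 ≡ 211 (mod 283)
12^44 = 12^32 × 12^8 × 12^4 ≡ 211 × 269 × 77 (mod 283).
Accumulate the product:
211 × 269 = 56759 ≡ 159
159 × 77 = 12243 ≡ 74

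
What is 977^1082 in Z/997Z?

1082 in binary is 10000111010, i.e. 1082 = 1024 + 32 + 16 + 8 + 2.
977^1 ≡ 977 (mod 997)
977^2 ≡ 977^2 = 954529 ≡ 400 (mod 997)
977^4 ≡ 400^2 = 160000 ≡ 480 (mod 997)
977^8 ≡ 480^2 = 230400 ≡ 93 (mod 997)
977^16 ≡ 93^2 = 8649 ≡ 673 (mod 997)
977^32 ≡ 673^2 = 452929 ≡ 291 (mod 997)
977^64 ≡ 291^2 = 84681 ≡ 933 (mod 997)
977^128 ≡ 933^2 = 870489 ≡ 108 (mod 997)
977^256 ≡ 108^2 = 11664 ≡ 697 (mod 997)
977^512 ≡ 697^2 = 485809 ≡ 270 (mod 997)
977^1024 ≡ 270^2 = 72900 ≡ 119 (mod 997)
977^1082 = 977^1024 * 977^32 * 977^16 * 977^8 * 977^2 ≡ 119 * 291 * 673 * 93 * 400 (mod 997).
Accumulate the product:
119 * 291 = 34629 ≡ 731
731 * 673 = 491963 ≡ 442
442 * 93 = 41106 ≡ 229
229 * 400 = 91600 ≡ 873

873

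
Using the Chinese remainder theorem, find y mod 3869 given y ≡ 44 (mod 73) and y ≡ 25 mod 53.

555

73⁻¹ mod 53: 73·8 ≡ 1 (mod 53), so 73⁻¹ ≡ 8.
y = 44 + 73·((25 − 44)·8 mod 53) = 44 + 73·7 = 555.
Check: 555 mod 73 = 44, 555 mod 53 = 25. ✓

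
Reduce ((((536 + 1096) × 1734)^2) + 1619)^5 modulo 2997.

485

536 + 1096 = 1632
1632 × 1734 = 2829888 ≡ 720 (mod 2997)
(720)^2 ≡ 2916 (mod 2997)
2916 + 1619 = 4535 ≡ 1538 (mod 2997)
(1538)^5 ≡ 485 (mod 2997)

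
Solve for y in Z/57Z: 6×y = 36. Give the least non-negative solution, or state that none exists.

6

gcd(6, 57) = 3, and 3 | 36, so solutions exist.
Divide through by 3: 2×y ≡ 12 mod 19.
2⁻¹ ≡ 10 (mod 19).
y ≡ 10×12 ≡ 6 (mod 19).
The smallest non-negative solution is y = 6.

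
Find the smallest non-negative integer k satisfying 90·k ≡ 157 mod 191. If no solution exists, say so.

93

gcd(90, 191) = 1, so a unique solution mod 191 exists.
90⁻¹ ≡ 104 (mod 191).
k ≡ 104·157 ≡ 93 (mod 191).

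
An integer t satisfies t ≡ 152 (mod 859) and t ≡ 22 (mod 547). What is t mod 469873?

430511

859⁻¹ mod 547: 859*135 ≡ 1 (mod 547), so 859⁻¹ ≡ 135.
t = 152 + 859*((22 − 152)*135 mod 547) = 152 + 859*501 = 430511.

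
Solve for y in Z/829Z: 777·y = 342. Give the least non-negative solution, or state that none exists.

663

gcd(777, 829) = 1, so a unique solution mod 829 exists.
777⁻¹ ≡ 271 (mod 829).
y ≡ 271·342 ≡ 663 (mod 829).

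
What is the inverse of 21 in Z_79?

64

By the extended Euclidean algorithm:
79 = 3·21 + 16
21 = 1·16 + 5
16 = 3·5 + 1
5 = 5·1 + 0
gcd(21, 79) = 1, so the inverse exists.
Bézout: 1 = 4·79 − 15·21.
So 21⁻¹ ≡ −15 ≡ 64 (mod 79).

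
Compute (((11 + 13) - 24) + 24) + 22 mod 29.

11 + 13 = 24
24 - 24 = 0
0 + 24 = 24
24 + 22 = 46 ≡ 17 (mod 29)

17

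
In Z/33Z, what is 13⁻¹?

33 = 2×13 + 7
13 = 1×7 + 6
7 = 1×6 + 1
6 = 6×1 + 0
gcd(13, 33) = 1, so the inverse exists.
Bézout: 1 = 2×33 − 5×13.
So 13⁻¹ ≡ −5 ≡ 28 (mod 33).

28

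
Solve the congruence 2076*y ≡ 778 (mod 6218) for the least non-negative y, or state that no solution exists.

gcd(2076, 6218) = 2, and 2 | 778, so solutions exist.
Divide through by 2: 1038*y = 389 (mod 3109).
1038⁻¹ ≡ 1866 (mod 3109).
y ≡ 1866*389 ≡ 1477 (mod 3109).
The smallest non-negative solution is y = 1477.

1477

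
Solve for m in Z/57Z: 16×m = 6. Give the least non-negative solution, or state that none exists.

gcd(16, 57) = 1, so a unique solution mod 57 exists.
16⁻¹ ≡ 25 (mod 57).
m ≡ 25×6 ≡ 36 (mod 57).

36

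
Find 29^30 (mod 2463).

166

Compute successive squares:
30 in binary is 11110, i.e. 30 = 16 + 8 + 4 + 2.
29^1 ≡ 29 (mod 2463)
29^2 ≡ 29^2 = 841 (mod 2463)
29^4 ≡ 841^2 = 707281 ≡ 400 (mod 2463)
29^8 ≡ 400^2 = 160000 ≡ 2368 (mod 2463)
29^16 ≡ 2368^2 = 5607424 ≡ 1636 (mod 2463)
29^30 = 29^16 · 29^8 · 29^4 · 29^2 ≡ 1636 · 2368 · 400 · 841 (mod 2463).
Accumulate the product:
1636 · 2368 = 3874048 ≡ 2212
2212 · 400 = 884800 ≡ 583
583 · 841 = 490303 ≡ 166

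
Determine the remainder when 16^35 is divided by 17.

By square-and-multiply:
16^1 ≡ 16 (mod 17)
16^2 ≡ 16^2 = 256 ≡ 1 (mod 17)
16^4 ≡ 1^2 = 1 (mod 17)
16^8 ≡ 1^2 = 1 (mod 17)
16^16 ≡ 1^2 = 1 (mod 17)
16^32 ≡ 1^2 = 1 (mod 17)
16^35 = 16^32 * 16^2 * 16^1 ≡ 1 * 1 * 16 (mod 17).
Accumulate the product:
1 * 1 = 1
1 * 16 = 16

16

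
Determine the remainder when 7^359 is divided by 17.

Using repeated squaring:
359 in binary is 101100111, i.e. 359 = 256 + 64 + 32 + 4 + 2 + 1.
7^1 ≡ 7 (mod 17)
7^2 ≡ 7^2 = 49 ≡ 15 (mod 17)
7^4 ≡ 15^2 = 225 ≡ 4 (mod 17)
7^8 ≡ 4^2 = 16 (mod 17)
7^16 ≡ 16^2 = 256 ≡ 1 (mod 17)
7^32 ≡ 1^2 = 1 (mod 17)
7^64 ≡ 1^2 = 1 (mod 17)
7^128 ≡ 1^2 = 1 (mod 17)
7^256 ≡ 1^2 = 1 (mod 17)
7^359 = 7^256 × 7^64 × 7^32 × 7^4 × 7^2 × 7^1 ≡ 1 × 1 × 1 × 4 × 15 × 7 (mod 17).
Accumulate the product:
1 × 1 = 1
1 × 1 = 1
1 × 4 = 4
4 × 15 = 60 ≡ 9
9 × 7 = 63 ≡ 12

12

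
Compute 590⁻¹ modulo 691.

By the extended Euclidean algorithm:
691 = 1*590 + 101
590 = 5*101 + 85
101 = 1*85 + 16
85 = 5*16 + 5
16 = 3*5 + 1
5 = 5*1 + 0
gcd(590, 691) = 1, so the inverse exists.
Back-substitute for 1:
1 = 1*16 − 3*5
  = −3*85 + 16*16
  = 16*101 − 19*85
  = −19*590 + 111*101
  = 111*691 − 130*590
So 590⁻¹ ≡ −130 ≡ 561 (mod 691).

561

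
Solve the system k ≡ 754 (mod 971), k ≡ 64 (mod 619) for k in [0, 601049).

91057

971⁻¹ mod 619: 971·51 ≡ 1 (mod 619), so 971⁻¹ ≡ 51.
k = 754 + 971·((64 − 754)·51 mod 619) = 754 + 971·93 = 91057.
Check: 91057 mod 971 = 754, 91057 mod 619 = 64. ✓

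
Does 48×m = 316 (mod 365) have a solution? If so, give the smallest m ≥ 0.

gcd(48, 365) = 1, so a unique solution mod 365 exists.
48⁻¹ ≡ 327 (mod 365).
m ≡ 327×316 ≡ 37 (mod 365).

37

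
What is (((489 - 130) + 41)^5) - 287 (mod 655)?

538

489 - 130 = 359
359 + 41 = 400
(400)^5 ≡ 170 (mod 655)
170 - 287 = -117 ≡ 538 (mod 655)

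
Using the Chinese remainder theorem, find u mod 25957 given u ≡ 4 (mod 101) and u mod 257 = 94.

20911

101⁻¹ mod 257: 101×28 ≡ 1 (mod 257), so 101⁻¹ ≡ 28.
u = 4 + 101×((94 − 4)×28 mod 257) = 4 + 101×207 = 20911.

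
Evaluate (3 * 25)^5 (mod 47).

3 * 25 = 75 ≡ 28 (mod 47)
(28)^5 ≡ 2 (mod 47)

2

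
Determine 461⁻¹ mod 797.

695

797 = 1*461 + 336
461 = 1*336 + 125
336 = 2*125 + 86
125 = 1*86 + 39
86 = 2*39 + 8
39 = 4*8 + 7
8 = 1*7 + 1
7 = 7*1 + 0
gcd(461, 797) = 1, so the inverse exists.
Bézout: 1 = 59*797 − 102*461.
So 461⁻¹ ≡ −102 ≡ 695 (mod 797).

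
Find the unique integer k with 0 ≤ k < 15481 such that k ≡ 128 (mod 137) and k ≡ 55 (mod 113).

10677

137⁻¹ mod 113: 137·33 ≡ 1 (mod 113), so 137⁻¹ ≡ 33.
k = 128 + 137·((55 − 128)·33 mod 113) = 128 + 137·77 = 10677.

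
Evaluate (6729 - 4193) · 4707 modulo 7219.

6729 - 4193 = 2536
2536 · 4707 = 11936952 ≡ 3945 (mod 7219)

3945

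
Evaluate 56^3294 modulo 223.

56

Using repeated squaring:
3294 in binary is 110011011110, i.e. 3294 = 2048 + 1024 + 128 + 64 + 16 + 8 + 4 + 2.
56^1 ≡ 56 (mod 223)
56^2 ≡ 56^2 = 3136 ≡ 14 (mod 223)
56^4 ≡ 14^2 = 196 (mod 223)
56^8 ≡ 196^2 = 38416 ≡ 60 (mod 223)
56^16 ≡ 60^2 = 3600 ≡ 32 (mod 223)
56^32 ≡ 32^2 = 1024 ≡ 132 (mod 223)
56^64 ≡ 132^2 = 17424 ≡ 30 (mod 223)
56^128 ≡ 30^2 = 900 ≡ 8 (mod 223)
56^256 ≡ 8^2 = 64 (mod 223)
56^512 ≡ 64^2 = 4096 ≡ 82 (mod 223)
56^1024 ≡ 82^2 = 6724 ≡ 34 (mod 223)
56^2048 ≡ 34^2 = 1156 ≡ 41 (mod 223)
56^3294 = 56^2048 · 56^1024 · 56^128 · 56^64 · 56^16 · 56^8 · 56^4 · 56^2 ≡ 41 · 34 · 8 · 30 · 32 · 60 · 196 · 14 (mod 223).
Accumulate the product:
41 · 34 = 1394 ≡ 56
56 · 8 = 448 ≡ 2
2 · 30 = 60
60 · 32 = 1920 ≡ 136
136 · 60 = 8160 ≡ 132
132 · 196 = 25872 ≡ 4
4 · 14 = 56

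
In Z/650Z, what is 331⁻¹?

271

650 = 1*331 + 319
331 = 1*319 + 12
319 = 26*12 + 7
12 = 1*7 + 5
7 = 1*5 + 2
5 = 2*2 + 1
2 = 2*1 + 0
gcd(331, 650) = 1, so the inverse exists.
Bézout: 1 = −138*650 + 271*331.
So 331⁻¹ ≡ 271 (mod 650).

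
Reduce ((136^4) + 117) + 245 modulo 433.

(136)^4 ≡ 407 (mod 433)
407 + 117 = 524 ≡ 91 (mod 433)
91 + 245 = 336

336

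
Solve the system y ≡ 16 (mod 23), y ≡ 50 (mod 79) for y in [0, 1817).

1235

23⁻¹ mod 79: 23*55 ≡ 1 (mod 79), so 23⁻¹ ≡ 55.
y = 16 + 23*((50 − 16)*55 mod 79) = 16 + 23*53 = 1235.
Check: 1235 mod 23 = 16, 1235 mod 79 = 50. ✓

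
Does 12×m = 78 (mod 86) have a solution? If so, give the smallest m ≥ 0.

gcd(12, 86) = 2, and 2 | 78, so solutions exist.
Divide through by 2: 6×m ≡ 39 (mod 43).
6⁻¹ ≡ 36 (mod 43).
m ≡ 36×39 ≡ 28 (mod 43).
The smallest non-negative solution is m = 28.

28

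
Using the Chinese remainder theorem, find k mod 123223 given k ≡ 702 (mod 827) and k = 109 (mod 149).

50322

827⁻¹ mod 149: 827×20 ≡ 1 (mod 149), so 827⁻¹ ≡ 20.
k = 702 + 827×((109 − 702)×20 mod 149) = 702 + 827×60 = 50322.
Check: 50322 mod 827 = 702, 50322 mod 149 = 109. ✓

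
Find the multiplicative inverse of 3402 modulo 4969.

By the extended Euclidean algorithm:
4969 = 1·3402 + 1567
3402 = 2·1567 + 268
1567 = 5·268 + 227
268 = 1·227 + 41
227 = 5·41 + 22
41 = 1·22 + 19
22 = 1·19 + 3
19 = 6·3 + 1
3 = 3·1 + 0
gcd(3402, 4969) = 1, so the inverse exists.
Bézout: 1 = −1079·4969 + 1576·3402.
So 3402⁻¹ ≡ 1576 (mod 4969).

1576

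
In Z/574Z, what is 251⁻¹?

574 = 2·251 + 72
251 = 3·72 + 35
72 = 2·35 + 2
35 = 17·2 + 1
2 = 2·1 + 0
gcd(251, 574) = 1, so the inverse exists.
Back-substitute for 1:
1 = 1·35 − 17·2
  = −17·72 + 35·35
  = 35·251 − 122·72
  = −122·574 + 279·251
So 251⁻¹ ≡ 279 (mod 574).

279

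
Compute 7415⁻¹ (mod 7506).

4949

Apply the Euclidean algorithm and back-substitute:
7506 = 1×7415 + 91
7415 = 81×91 + 44
91 = 2×44 + 3
44 = 14×3 + 2
3 = 1×2 + 1
2 = 2×1 + 0
gcd(7415, 7506) = 1, so the inverse exists.
Back-substitute for 1:
1 = 1×3 − 1×2
  = −1×44 + 15×3
  = 15×91 − 31×44
  = −31×7415 + 2526×91
  = 2526×7506 − 2557×7415
So 7415⁻¹ ≡ −2557 ≡ 4949 (mod 7506).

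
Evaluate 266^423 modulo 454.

240

266^1 ≡ 266 (mod 454)
266^2 ≡ 266^2 = 70756 ≡ 386 (mod 454)
266^4 ≡ 386^2 = 148996 ≡ 84 (mod 454)
266^8 ≡ 84^2 = 7056 ≡ 246 (mod 454)
266^16 ≡ 246^2 = 60516 ≡ 134 (mod 454)
266^32 ≡ 134^2 = 17956 ≡ 250 (mod 454)
266^64 ≡ 250^2 = 62500 ≡ 302 (mod 454)
266^128 ≡ 302^2 = 91204 ≡ 404 (mod 454)
266^256 ≡ 404^2 = 163216 ≡ 230 (mod 454)
266^423 = 266^256 × 266^128 × 266^32 × 266^4 × 266^2 × 266^1 ≡ 230 × 404 × 250 × 84 × 386 × 266 (mod 454).
Accumulate the product:
230 × 404 = 92920 ≡ 304
304 × 250 = 76000 ≡ 182
182 × 84 = 15288 ≡ 306
306 × 386 = 118116 ≡ 76
76 × 266 = 20216 ≡ 240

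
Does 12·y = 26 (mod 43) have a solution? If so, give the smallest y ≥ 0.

38

gcd(12, 43) = 1, so a unique solution mod 43 exists.
12⁻¹ ≡ 18 (mod 43).
y ≡ 18·26 ≡ 38 (mod 43).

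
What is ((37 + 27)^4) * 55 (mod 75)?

55

37 + 27 = 64
(64)^4 ≡ 16 (mod 75)
16 * 55 = 880 ≡ 55 (mod 75)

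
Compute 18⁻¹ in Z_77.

Run the extended Euclidean algorithm:
77 = 4×18 + 5
18 = 3×5 + 3
5 = 1×3 + 2
3 = 1×2 + 1
2 = 2×1 + 0
gcd(18, 77) = 1, so the inverse exists.
Bézout: 1 = −7×77 + 30×18.
So 18⁻¹ ≡ 30 (mod 77).

30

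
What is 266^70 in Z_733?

568

Compute successive squares:
70 in binary is 1000110, i.e. 70 = 64 + 4 + 2.
266^1 ≡ 266 (mod 733)
266^2 ≡ 266^2 = 70756 ≡ 388 (mod 733)
266^4 ≡ 388^2 = 150544 ≡ 279 (mod 733)
266^8 ≡ 279^2 = 77841 ≡ 143 (mod 733)
266^16 ≡ 143^2 = 20449 ≡ 658 (mod 733)
266^32 ≡ 658^2 = 432964 ≡ 494 (mod 733)
266^64 ≡ 494^2 = 244036 ≡ 680 (mod 733)
266^70 = 266^64 × 266^4 × 266^2 ≡ 680 × 279 × 388 (mod 733).
Accumulate the product:
680 × 279 = 189720 ≡ 606
606 × 388 = 235128 ≡ 568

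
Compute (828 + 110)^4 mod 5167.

813

828 + 110 = 938
(938)^4 ≡ 813 (mod 5167)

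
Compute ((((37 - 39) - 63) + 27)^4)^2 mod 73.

55

37 - 39 = -2 ≡ 71 (mod 73)
71 - 63 = 8
8 + 27 = 35
(35)^4 ≡ 37 (mod 73)
(37)^2 ≡ 55 (mod 73)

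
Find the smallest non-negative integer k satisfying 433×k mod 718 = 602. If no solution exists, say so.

gcd(433, 718) = 1, so a unique solution mod 718 exists.
433⁻¹ ≡ 131 (mod 718).
k ≡ 131×602 ≡ 600 (mod 718).

600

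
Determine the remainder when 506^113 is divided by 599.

Using repeated squaring:
113 in binary is 1110001, i.e. 113 = 64 + 32 + 16 + 1.
506^1 ≡ 506 (mod 599)
506^2 ≡ 506^2 = 256036 ≡ 263 (mod 599)
506^4 ≡ 263^2 = 69169 ≡ 284 (mod 599)
506^8 ≡ 284^2 = 80656 ≡ 390 (mod 599)
506^16 ≡ 390^2 = 152100 ≡ 553 (mod 599)
506^32 ≡ 553^2 = 305809 ≡ 319 (mod 599)
506^64 ≡ 319^2 = 101761 ≡ 530 (mod 599)
506^113 = 506^64 × 506^32 × 506^16 × 506^1 ≡ 530 × 319 × 553 × 506 (mod 599).
Accumulate the product:
530 × 319 = 169070 ≡ 152
152 × 553 = 84056 ≡ 196
196 × 506 = 99176 ≡ 341

341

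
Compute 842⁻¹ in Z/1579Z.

1579 = 1*842 + 737
842 = 1*737 + 105
737 = 7*105 + 2
105 = 52*2 + 1
2 = 2*1 + 0
gcd(842, 1579) = 1, so the inverse exists.
Back-substitute for 1:
1 = 1*105 − 52*2
  = −52*737 + 365*105
  = 365*842 − 417*737
  = −417*1579 + 782*842
So 842⁻¹ ≡ 782 (mod 1579).

782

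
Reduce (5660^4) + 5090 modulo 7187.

(5660)^4 ≡ 5317 (mod 7187)
5317 + 5090 = 10407 ≡ 3220 (mod 7187)

3220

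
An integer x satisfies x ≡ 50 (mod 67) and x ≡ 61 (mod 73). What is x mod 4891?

4003

67⁻¹ mod 73: 67*12 ≡ 1 (mod 73), so 67⁻¹ ≡ 12.
x = 50 + 67*((61 − 50)*12 mod 73) = 50 + 67*59 = 4003.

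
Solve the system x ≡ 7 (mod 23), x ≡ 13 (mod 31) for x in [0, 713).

168

23⁻¹ mod 31: 23×27 ≡ 1 (mod 31), so 23⁻¹ ≡ 27.
x = 7 + 23×((13 − 7)×27 mod 31) = 7 + 23×7 = 168.
Check: 168 mod 23 = 7, 168 mod 31 = 13. ✓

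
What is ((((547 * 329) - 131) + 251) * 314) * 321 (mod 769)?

614

547 * 329 = 179963 ≡ 17 (mod 769)
17 - 131 = -114 ≡ 655 (mod 769)
655 + 251 = 906 ≡ 137 (mod 769)
137 * 314 = 43018 ≡ 723 (mod 769)
723 * 321 = 232083 ≡ 614 (mod 769)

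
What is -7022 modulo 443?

-7022 = -16×443 + 66, so -7022 ≡ 66 (mod 443).

66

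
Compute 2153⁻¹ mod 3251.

1134

3251 = 1·2153 + 1098
2153 = 1·1098 + 1055
1098 = 1·1055 + 43
1055 = 24·43 + 23
43 = 1·23 + 20
23 = 1·20 + 3
20 = 6·3 + 2
3 = 1·2 + 1
2 = 2·1 + 0
gcd(2153, 3251) = 1, so the inverse exists.
Bézout: 1 = −751·3251 + 1134·2153.
So 2153⁻¹ ≡ 1134 (mod 3251).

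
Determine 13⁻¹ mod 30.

Run the extended Euclidean algorithm:
30 = 2·13 + 4
13 = 3·4 + 1
4 = 4·1 + 0
gcd(13, 30) = 1, so the inverse exists.
Back-substitute for 1:
1 = 1·13 − 3·4
  = −3·30 + 7·13
So 13⁻¹ ≡ 7 (mod 30).

7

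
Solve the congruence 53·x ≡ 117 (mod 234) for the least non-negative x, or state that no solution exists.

gcd(53, 234) = 1, so a unique solution mod 234 exists.
53⁻¹ ≡ 53 (mod 234).
x ≡ 53·117 ≡ 117 (mod 234).

117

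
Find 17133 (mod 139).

17133 = 123*139 + 36, so 17133 ≡ 36 (mod 139).

36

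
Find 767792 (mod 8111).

5358

767792 = 94×8111 + 5358, so 767792 ≡ 5358 (mod 8111).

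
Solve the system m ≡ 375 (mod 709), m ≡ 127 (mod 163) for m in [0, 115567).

50005

709⁻¹ mod 163: 709×143 ≡ 1 (mod 163), so 709⁻¹ ≡ 143.
m = 375 + 709×((127 − 375)×143 mod 163) = 375 + 709×70 = 50005.
Check: 50005 mod 709 = 375, 50005 mod 163 = 127. ✓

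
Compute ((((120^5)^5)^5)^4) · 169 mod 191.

(120)^5 ≡ 6 (mod 191)
(6)^5 ≡ 136 (mod 191)
(136)^5 ≡ 52 (mod 191)
(52)^4 ≡ 136 (mod 191)
136 · 169 = 22984 ≡ 64 (mod 191)

64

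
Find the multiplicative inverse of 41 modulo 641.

641 = 15·41 + 26
41 = 1·26 + 15
26 = 1·15 + 11
15 = 1·11 + 4
11 = 2·4 + 3
4 = 1·3 + 1
3 = 3·1 + 0
gcd(41, 641) = 1, so the inverse exists.
Back-substitute for 1:
1 = 1·4 − 1·3
  = −1·11 + 3·4
  = 3·15 − 4·11
  = −4·26 + 7·15
  = 7·41 − 11·26
  = −11·641 + 172·41
So 41⁻¹ ≡ 172 (mod 641).

172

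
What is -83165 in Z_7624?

699

-83165 = -11·7624 + 699, so -83165 ≡ 699 (mod 7624).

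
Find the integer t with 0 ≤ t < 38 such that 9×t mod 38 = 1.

Run the extended Euclidean algorithm:
38 = 4·9 + 2
9 = 4·2 + 1
2 = 2·1 + 0
gcd(9, 38) = 1, so the inverse exists.
Bézout: 1 = −4·38 + 17·9.
So 9⁻¹ ≡ 17 (mod 38).

17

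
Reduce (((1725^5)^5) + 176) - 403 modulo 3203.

(1725)^5 ≡ 2169 (mod 3203)
(2169)^5 ≡ 213 (mod 3203)
213 + 176 = 389
389 - 403 = -14 ≡ 3189 (mod 3203)

3189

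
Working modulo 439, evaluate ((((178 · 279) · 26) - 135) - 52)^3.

412

178 · 279 = 49662 ≡ 55 (mod 439)
55 · 26 = 1430 ≡ 113 (mod 439)
113 - 135 = -22 ≡ 417 (mod 439)
417 - 52 = 365
(365)^3 ≡ 412 (mod 439)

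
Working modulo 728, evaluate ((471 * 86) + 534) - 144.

128

471 * 86 = 40506 ≡ 466 (mod 728)
466 + 534 = 1000 ≡ 272 (mod 728)
272 - 144 = 128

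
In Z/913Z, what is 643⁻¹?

Apply the Euclidean algorithm and back-substitute:
913 = 1·643 + 270
643 = 2·270 + 103
270 = 2·103 + 64
103 = 1·64 + 39
64 = 1·39 + 25
39 = 1·25 + 14
25 = 1·14 + 11
14 = 1·11 + 3
11 = 3·3 + 2
3 = 1·2 + 1
2 = 2·1 + 0
gcd(643, 913) = 1, so the inverse exists.
Back-substitute for 1:
1 = 1·3 − 1·2
  = −1·11 + 4·3
  = 4·14 − 5·11
  = −5·25 + 9·14
  = 9·39 − 14·25
  = −14·64 + 23·39
  = 23·103 − 37·64
  = −37·270 + 97·103
  = 97·643 − 231·270
  = −231·913 + 328·643
So 643⁻¹ ≡ 328 (mod 913).

328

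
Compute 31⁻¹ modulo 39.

34

39 = 1×31 + 8
31 = 3×8 + 7
8 = 1×7 + 1
7 = 7×1 + 0
gcd(31, 39) = 1, so the inverse exists.
Bézout: 1 = 4×39 − 5×31.
So 31⁻¹ ≡ −5 ≡ 34 (mod 39).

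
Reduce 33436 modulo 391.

33436 = 85*391 + 201, so 33436 ≡ 201 (mod 391).

201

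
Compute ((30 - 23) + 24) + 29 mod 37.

30 - 23 = 7
7 + 24 = 31
31 + 29 = 60 ≡ 23 (mod 37)

23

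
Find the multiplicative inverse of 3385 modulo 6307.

By the extended Euclidean algorithm:
6307 = 1×3385 + 2922
3385 = 1×2922 + 463
2922 = 6×463 + 144
463 = 3×144 + 31
144 = 4×31 + 20
31 = 1×20 + 11
20 = 1×11 + 9
11 = 1×9 + 2
9 = 4×2 + 1
2 = 2×1 + 0
gcd(3385, 6307) = 1, so the inverse exists.
Bézout: 1 = 1528×6307 − 2847×3385.
So 3385⁻¹ ≡ −2847 ≡ 3460 (mod 6307).

3460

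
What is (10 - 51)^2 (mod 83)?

10 - 51 = -41 ≡ 42 (mod 83)
(42)^2 ≡ 21 (mod 83)

21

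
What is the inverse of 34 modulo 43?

19

By the extended Euclidean algorithm:
43 = 1*34 + 9
34 = 3*9 + 7
9 = 1*7 + 2
7 = 3*2 + 1
2 = 2*1 + 0
gcd(34, 43) = 1, so the inverse exists.
Back-substitute for 1:
1 = 1*7 − 3*2
  = −3*9 + 4*7
  = 4*34 − 15*9
  = −15*43 + 19*34
So 34⁻¹ ≡ 19 (mod 43).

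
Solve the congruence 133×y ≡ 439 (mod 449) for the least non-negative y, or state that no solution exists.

gcd(133, 449) = 1, so a unique solution mod 449 exists.
133⁻¹ ≡ 422 (mod 449).
y ≡ 422×439 ≡ 270 (mod 449).

270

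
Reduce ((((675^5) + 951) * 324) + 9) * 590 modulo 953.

(675)^5 ≡ 330 (mod 953)
330 + 951 = 1281 ≡ 328 (mod 953)
328 * 324 = 106272 ≡ 489 (mod 953)
489 + 9 = 498
498 * 590 = 293820 ≡ 296 (mod 953)

296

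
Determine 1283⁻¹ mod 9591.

6242

9591 = 7*1283 + 610
1283 = 2*610 + 63
610 = 9*63 + 43
63 = 1*43 + 20
43 = 2*20 + 3
20 = 6*3 + 2
3 = 1*2 + 1
2 = 2*1 + 0
gcd(1283, 9591) = 1, so the inverse exists.
Back-substitute for 1:
1 = 1*3 − 1*2
  = −1*20 + 7*3
  = 7*43 − 15*20
  = −15*63 + 22*43
  = 22*610 − 213*63
  = −213*1283 + 448*610
  = 448*9591 − 3349*1283
So 1283⁻¹ ≡ −3349 ≡ 6242 (mod 9591).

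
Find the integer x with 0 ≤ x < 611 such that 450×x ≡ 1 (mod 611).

Run the extended Euclidean algorithm:
611 = 1*450 + 161
450 = 2*161 + 128
161 = 1*128 + 33
128 = 3*33 + 29
33 = 1*29 + 4
29 = 7*4 + 1
4 = 4*1 + 0
gcd(450, 611) = 1, so the inverse exists.
Bézout: 1 = −109*611 + 148*450.
So 450⁻¹ ≡ 148 (mod 611).

148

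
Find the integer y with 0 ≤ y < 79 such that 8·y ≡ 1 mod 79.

10

By the extended Euclidean algorithm:
79 = 9·8 + 7
8 = 1·7 + 1
7 = 7·1 + 0
gcd(8, 79) = 1, so the inverse exists.
Back-substitute for 1:
1 = 1·8 − 1·7
  = −1·79 + 10·8
So 8⁻¹ ≡ 10 (mod 79).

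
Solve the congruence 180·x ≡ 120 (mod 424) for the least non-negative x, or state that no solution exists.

gcd(180, 424) = 4, and 4 | 120, so solutions exist.
Divide through by 4: 45·x ≡ 30 mod 106.
45⁻¹ ≡ 33 (mod 106).
x ≡ 33·30 ≡ 36 (mod 106).
The smallest non-negative solution is x = 36.

36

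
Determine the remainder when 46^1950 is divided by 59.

48

By square-and-multiply:
1950 in binary is 11110011110, i.e. 1950 = 1024 + 512 + 256 + 128 + 16 + 8 + 4 + 2.
46^1 ≡ 46 (mod 59)
46^2 ≡ 46^2 = 2116 ≡ 51 (mod 59)
46^4 ≡ 51^2 = 2601 ≡ 5 (mod 59)
46^8 ≡ 5^2 = 25 (mod 59)
46^16 ≡ 25^2 = 625 ≡ 35 (mod 59)
46^32 ≡ 35^2 = 1225 ≡ 45 (mod 59)
46^64 ≡ 45^2 = 2025 ≡ 19 (mod 59)
46^128 ≡ 19^2 = 361 ≡ 7 (mod 59)
46^256 ≡ 7^2 = 49 (mod 59)
46^512 ≡ 49^2 = 2401 ≡ 41 (mod 59)
46^1024 ≡ 41^2 = 1681 ≡ 29 (mod 59)
46^1950 = 46^1024 * 46^512 * 46^256 * 46^128 * 46^16 * 46^8 * 46^4 * 46^2 ≡ 29 * 41 * 49 * 7 * 35 * 25 * 5 * 51 (mod 59).
Accumulate the product:
29 * 41 = 1189 ≡ 9
9 * 49 = 441 ≡ 28
28 * 7 = 196 ≡ 19
19 * 35 = 665 ≡ 16
16 * 25 = 400 ≡ 46
46 * 5 = 230 ≡ 53
53 * 51 = 2703 ≡ 48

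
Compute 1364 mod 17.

1364 = 80*17 + 4, so 1364 ≡ 4 (mod 17).

4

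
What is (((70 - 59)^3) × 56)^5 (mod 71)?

1

70 - 59 = 11
(11)^3 ≡ 53 (mod 71)
53 × 56 = 2968 ≡ 57 (mod 71)
(57)^5 ≡ 1 (mod 71)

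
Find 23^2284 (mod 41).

16

2284 in binary is 100011101100, i.e. 2284 = 2048 + 128 + 64 + 32 + 8 + 4.
23^1 ≡ 23 (mod 41)
23^2 ≡ 23^2 = 529 ≡ 37 (mod 41)
23^4 ≡ 37^2 = 1369 ≡ 16 (mod 41)
23^8 ≡ 16^2 = 256 ≡ 10 (mod 41)
23^16 ≡ 10^2 = 100 ≡ 18 (mod 41)
23^32 ≡ 18^2 = 324 ≡ 37 (mod 41)
23^64 ≡ 37^2 = 1369 ≡ 16 (mod 41)
23^128 ≡ 16^2 = 256 ≡ 10 (mod 41)
23^256 ≡ 10^2 = 100 ≡ 18 (mod 41)
23^512 ≡ 18^2 = 324 ≡ 37 (mod 41)
23^1024 ≡ 37^2 = 1369 ≡ 16 (mod 41)
23^2048 ≡ 16^2 = 256 ≡ 10 (mod 41)
23^2284 = 23^2048 * 23^128 * 23^64 * 23^32 * 23^8 * 23^4 ≡ 10 * 10 * 16 * 37 * 10 * 16 (mod 41).
Accumulate the product:
10 * 10 = 100 ≡ 18
18 * 16 = 288 ≡ 1
1 * 37 = 37
37 * 10 = 370 ≡ 1
1 * 16 = 16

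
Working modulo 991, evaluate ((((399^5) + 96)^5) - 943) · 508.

(399)^5 ≡ 389 (mod 991)
389 + 96 = 485
(485)^5 ≡ 56 (mod 991)
56 - 943 = -887 ≡ 104 (mod 991)
104 · 508 = 52832 ≡ 309 (mod 991)

309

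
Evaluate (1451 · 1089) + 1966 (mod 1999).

1451 · 1089 = 1580139 ≡ 929 (mod 1999)
929 + 1966 = 2895 ≡ 896 (mod 1999)

896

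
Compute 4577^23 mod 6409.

Compute successive squares:
23 in binary is 10111, i.e. 23 = 16 + 4 + 2 + 1.
4577^1 ≡ 4577 (mod 6409)
4577^2 ≡ 4577^2 = 20948929 ≡ 4317 (mod 6409)
4577^4 ≡ 4317^2 = 18636489 ≡ 5526 (mod 6409)
4577^8 ≡ 5526^2 = 30536676 ≡ 4200 (mod 6409)
4577^16 ≡ 4200^2 = 17640000 ≡ 2432 (mod 6409)
4577^23 = 4577^16 * 4577^4 * 4577^2 * 4577^1 ≡ 2432 * 5526 * 4317 * 4577 (mod 6409).
Accumulate the product:
2432 * 5526 = 13439232 ≡ 5968
5968 * 4317 = 25763856 ≡ 6085
6085 * 4577 = 27851045 ≡ 3940

3940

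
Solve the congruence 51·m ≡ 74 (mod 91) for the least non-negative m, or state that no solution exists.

30

gcd(51, 91) = 1, so a unique solution mod 91 exists.
51⁻¹ ≡ 25 (mod 91).
m ≡ 25·74 ≡ 30 (mod 91).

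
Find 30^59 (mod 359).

15

Using repeated squaring:
59 in binary is 111011, i.e. 59 = 32 + 16 + 8 + 2 + 1.
30^1 ≡ 30 (mod 359)
30^2 ≡ 30^2 = 900 ≡ 182 (mod 359)
30^4 ≡ 182^2 = 33124 ≡ 96 (mod 359)
30^8 ≡ 96^2 = 9216 ≡ 241 (mod 359)
30^16 ≡ 241^2 = 58081 ≡ 282 (mod 359)
30^32 ≡ 282^2 = 79524 ≡ 185 (mod 359)
30^59 = 30^32 · 30^16 · 30^8 · 30^2 · 30^1 ≡ 185 · 282 · 241 · 182 · 30 (mod 359).
Accumulate the product:
185 · 282 = 52170 ≡ 115
115 · 241 = 27715 ≡ 72
72 · 182 = 13104 ≡ 180
180 · 30 = 5400 ≡ 15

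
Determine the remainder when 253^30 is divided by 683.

27

30 in binary is 11110, i.e. 30 = 16 + 8 + 4 + 2.
253^1 ≡ 253 (mod 683)
253^2 ≡ 253^2 = 64009 ≡ 490 (mod 683)
253^4 ≡ 490^2 = 240100 ≡ 367 (mod 683)
253^8 ≡ 367^2 = 134689 ≡ 138 (mod 683)
253^16 ≡ 138^2 = 19044 ≡ 603 (mod 683)
253^30 = 253^16 · 253^8 · 253^4 · 253^2 ≡ 603 · 138 · 367 · 490 (mod 683).
Accumulate the product:
603 · 138 = 83214 ≡ 571
571 · 367 = 209557 ≡ 559
559 · 490 = 273910 ≡ 27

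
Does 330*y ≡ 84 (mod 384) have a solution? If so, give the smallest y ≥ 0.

gcd(330, 384) = 6, and 6 | 84, so solutions exist.
Divide through by 6: 55*y mod 64 = 14.
55⁻¹ ≡ 7 (mod 64).
y ≡ 7*14 ≡ 34 (mod 64).
The smallest non-negative solution is y = 34.

34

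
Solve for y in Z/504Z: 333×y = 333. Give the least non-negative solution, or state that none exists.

gcd(333, 504) = 9, and 9 | 333, so solutions exist.
Divide through by 9: 37×y ≡ 37 (mod 56).
37⁻¹ ≡ 53 (mod 56).
y ≡ 53×37 ≡ 1 (mod 56).
The smallest non-negative solution is y = 1.

1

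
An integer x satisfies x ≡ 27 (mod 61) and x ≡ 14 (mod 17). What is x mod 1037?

881

61⁻¹ mod 17: 61×12 ≡ 1 (mod 17), so 61⁻¹ ≡ 12.
x = 27 + 61×((14 − 27)×12 mod 17) = 27 + 61×14 = 881.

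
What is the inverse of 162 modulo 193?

56

Apply the Euclidean algorithm and back-substitute:
193 = 1×162 + 31
162 = 5×31 + 7
31 = 4×7 + 3
7 = 2×3 + 1
3 = 3×1 + 0
gcd(162, 193) = 1, so the inverse exists.
Back-substitute for 1:
1 = 1×7 − 2×3
  = −2×31 + 9×7
  = 9×162 − 47×31
  = −47×193 + 56×162
So 162⁻¹ ≡ 56 (mod 193).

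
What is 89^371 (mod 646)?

591

371 in binary is 101110011, i.e. 371 = 256 + 64 + 32 + 16 + 2 + 1.
89^1 ≡ 89 (mod 646)
89^2 ≡ 89^2 = 7921 ≡ 169 (mod 646)
89^4 ≡ 169^2 = 28561 ≡ 137 (mod 646)
89^8 ≡ 137^2 = 18769 ≡ 35 (mod 646)
89^16 ≡ 35^2 = 1225 ≡ 579 (mod 646)
89^32 ≡ 579^2 = 335241 ≡ 613 (mod 646)
89^64 ≡ 613^2 = 375769 ≡ 443 (mod 646)
89^128 ≡ 443^2 = 196249 ≡ 511 (mod 646)
89^256 ≡ 511^2 = 261121 ≡ 137 (mod 646)
89^371 = 89^256 * 89^64 * 89^32 * 89^16 * 89^2 * 89^1 ≡ 137 * 443 * 613 * 579 * 169 * 89 (mod 646).
Accumulate the product:
137 * 443 = 60691 ≡ 613
613 * 613 = 375769 ≡ 443
443 * 579 = 256497 ≡ 35
35 * 169 = 5915 ≡ 101
101 * 89 = 8989 ≡ 591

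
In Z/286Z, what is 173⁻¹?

Run the extended Euclidean algorithm:
286 = 1×173 + 113
173 = 1×113 + 60
113 = 1×60 + 53
60 = 1×53 + 7
53 = 7×7 + 4
7 = 1×4 + 3
4 = 1×3 + 1
3 = 3×1 + 0
gcd(173, 286) = 1, so the inverse exists.
Back-substitute for 1:
1 = 1×4 − 1×3
  = −1×7 + 2×4
  = 2×53 − 15×7
  = −15×60 + 17×53
  = 17×113 − 32×60
  = −32×173 + 49×113
  = 49×286 − 81×173
So 173⁻¹ ≡ −81 ≡ 205 (mod 286).

205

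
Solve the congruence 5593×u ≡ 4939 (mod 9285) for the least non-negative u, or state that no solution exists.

1153

gcd(5593, 9285) = 1, so a unique solution mod 9285 exists.
5593⁻¹ ≡ 3292 (mod 9285).
u ≡ 3292×4939 ≡ 1153 (mod 9285).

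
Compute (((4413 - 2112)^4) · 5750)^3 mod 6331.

4413 - 2112 = 2301
(2301)^4 ≡ 1534 (mod 6331)
1534 · 5750 = 8820500 ≡ 1417 (mod 6331)
(1417)^3 ≡ 1989 (mod 6331)

1989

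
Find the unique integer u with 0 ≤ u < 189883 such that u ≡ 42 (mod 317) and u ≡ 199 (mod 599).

317⁻¹ mod 599: 317·291 ≡ 1 (mod 599), so 317⁻¹ ≡ 291.
u = 42 + 317·((199 − 42)·291 mod 599) = 42 + 317·163 = 51713.

51713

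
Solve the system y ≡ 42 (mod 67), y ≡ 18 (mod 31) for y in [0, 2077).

1382

67⁻¹ mod 31: 67×25 ≡ 1 (mod 31), so 67⁻¹ ≡ 25.
y = 42 + 67×((18 − 42)×25 mod 31) = 42 + 67×20 = 1382.
Check: 1382 mod 67 = 42, 1382 mod 31 = 18. ✓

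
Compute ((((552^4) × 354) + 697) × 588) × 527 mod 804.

(552)^4 ≡ 144 (mod 804)
144 × 354 = 50976 ≡ 324 (mod 804)
324 + 697 = 1021 ≡ 217 (mod 804)
217 × 588 = 127596 ≡ 564 (mod 804)
564 × 527 = 297228 ≡ 552 (mod 804)

552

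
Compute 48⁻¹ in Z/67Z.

Run the extended Euclidean algorithm:
67 = 1·48 + 19
48 = 2·19 + 10
19 = 1·10 + 9
10 = 1·9 + 1
9 = 9·1 + 0
gcd(48, 67) = 1, so the inverse exists.
Back-substitute for 1:
1 = 1·10 − 1·9
  = −1·19 + 2·10
  = 2·48 − 5·19
  = −5·67 + 7·48
So 48⁻¹ ≡ 7 (mod 67).

7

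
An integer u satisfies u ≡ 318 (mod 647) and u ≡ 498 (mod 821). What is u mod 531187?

237767

647⁻¹ mod 821: 647×335 ≡ 1 (mod 821), so 647⁻¹ ≡ 335.
u = 318 + 647×((498 − 318)×335 mod 821) = 318 + 647×367 = 237767.
Check: 237767 mod 647 = 318, 237767 mod 821 = 498. ✓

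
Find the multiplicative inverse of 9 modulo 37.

37 = 4×9 + 1
9 = 9×1 + 0
gcd(9, 37) = 1, so the inverse exists.
Back-substitute for 1:
1 = 1×37 − 4×9
So 9⁻¹ ≡ −4 ≡ 33 (mod 37).

33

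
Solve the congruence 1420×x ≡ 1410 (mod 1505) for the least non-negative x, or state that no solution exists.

gcd(1420, 1505) = 5, and 5 | 1410, so solutions exist.
Divide through by 5: 284×x ≡ 282 (mod 301).
284⁻¹ ≡ 177 (mod 301).
x ≡ 177×282 ≡ 249 (mod 301).
The smallest non-negative solution is x = 249.

249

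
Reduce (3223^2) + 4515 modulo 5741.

(3223)^2 ≡ 2260 (mod 5741)
2260 + 4515 = 6775 ≡ 1034 (mod 5741)

1034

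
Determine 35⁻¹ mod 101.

26

101 = 2×35 + 31
35 = 1×31 + 4
31 = 7×4 + 3
4 = 1×3 + 1
3 = 3×1 + 0
gcd(35, 101) = 1, so the inverse exists.
Bézout: 1 = −9×101 + 26×35.
So 35⁻¹ ≡ 26 (mod 101).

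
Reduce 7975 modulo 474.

7975 = 16·474 + 391, so 7975 ≡ 391 (mod 474).

391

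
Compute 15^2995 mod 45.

0

2995 in binary is 101110110011, i.e. 2995 = 2048 + 512 + 256 + 128 + 32 + 16 + 2 + 1.
15^1 ≡ 15 (mod 45)
15^2 ≡ 15^2 = 225 ≡ 0 (mod 45)
15^4 ≡ 0^2 = 0 (mod 45)
15^8 ≡ 0^2 = 0 (mod 45)
15^16 ≡ 0^2 = 0 (mod 45)
15^32 ≡ 0^2 = 0 (mod 45)
15^64 ≡ 0^2 = 0 (mod 45)
15^128 ≡ 0^2 = 0 (mod 45)
15^256 ≡ 0^2 = 0 (mod 45)
15^512 ≡ 0^2 = 0 (mod 45)
15^1024 ≡ 0^2 = 0 (mod 45)
15^2048 ≡ 0^2 = 0 (mod 45)
15^2995 = 15^2048 · 15^512 · 15^256 · 15^128 · 15^32 · 15^16 · 15^2 · 15^1 ≡ 0 · 0 · 0 · 0 · 0 · 0 · 0 · 15 (mod 45).
Accumulate the product:
0 · 0 = 0
0 · 0 = 0
0 · 0 = 0
0 · 0 = 0
0 · 0 = 0
0 · 0 = 0
0 · 15 = 0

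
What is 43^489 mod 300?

Compute successive squares:
489 in binary is 111101001, i.e. 489 = 256 + 128 + 64 + 32 + 8 + 1.
43^1 ≡ 43 (mod 300)
43^2 ≡ 43^2 = 1849 ≡ 49 (mod 300)
43^4 ≡ 49^2 = 2401 ≡ 1 (mod 300)
43^8 ≡ 1^2 = 1 (mod 300)
43^16 ≡ 1^2 = 1 (mod 300)
43^32 ≡ 1^2 = 1 (mod 300)
43^64 ≡ 1^2 = 1 (mod 300)
43^128 ≡ 1^2 = 1 (mod 300)
43^256 ≡ 1^2 = 1 (mod 300)
43^489 = 43^256 × 43^128 × 43^64 × 43^32 × 43^8 × 43^1 ≡ 1 × 1 × 1 × 1 × 1 × 43 (mod 300).
Accumulate the product:
1 × 1 = 1
1 × 1 = 1
1 × 1 = 1
1 × 1 = 1
1 × 43 = 43

43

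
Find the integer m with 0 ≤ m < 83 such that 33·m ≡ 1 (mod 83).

Run the extended Euclidean algorithm:
83 = 2·33 + 17
33 = 1·17 + 16
17 = 1·16 + 1
16 = 16·1 + 0
gcd(33, 83) = 1, so the inverse exists.
Back-substitute for 1:
1 = 1·17 − 1·16
  = −1·33 + 2·17
  = 2·83 − 5·33
So 33⁻¹ ≡ −5 ≡ 78 (mod 83).

78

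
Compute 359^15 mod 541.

Compute successive squares:
15 in binary is 1111, i.e. 15 = 8 + 4 + 2 + 1.
359^1 ≡ 359 (mod 541)
359^2 ≡ 359^2 = 128881 ≡ 123 (mod 541)
359^4 ≡ 123^2 = 15129 ≡ 522 (mod 541)
359^8 ≡ 522^2 = 272484 ≡ 361 (mod 541)
359^15 = 359^8 · 359^4 · 359^2 · 359^1 ≡ 361 · 522 · 123 · 359 (mod 541).
Accumulate the product:
361 · 522 = 188442 ≡ 174
174 · 123 = 21402 ≡ 303
303 · 359 = 108777 ≡ 36

36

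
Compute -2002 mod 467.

-2002 = -5·467 + 333, so -2002 ≡ 333 (mod 467).

333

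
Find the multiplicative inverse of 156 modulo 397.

28

397 = 2·156 + 85
156 = 1·85 + 71
85 = 1·71 + 14
71 = 5·14 + 1
14 = 14·1 + 0
gcd(156, 397) = 1, so the inverse exists.
Back-substitute for 1:
1 = 1·71 − 5·14
  = −5·85 + 6·71
  = 6·156 − 11·85
  = −11·397 + 28·156
So 156⁻¹ ≡ 28 (mod 397).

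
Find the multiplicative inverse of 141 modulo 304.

Run the extended Euclidean algorithm:
304 = 2·141 + 22
141 = 6·22 + 9
22 = 2·9 + 4
9 = 2·4 + 1
4 = 4·1 + 0
gcd(141, 304) = 1, so the inverse exists.
Bézout: 1 = −32·304 + 69·141.
So 141⁻¹ ≡ 69 (mod 304).

69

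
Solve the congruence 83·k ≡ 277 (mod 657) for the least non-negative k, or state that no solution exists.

35

gcd(83, 657) = 1, so a unique solution mod 657 exists.
83⁻¹ ≡ 95 (mod 657).
k ≡ 95·277 ≡ 35 (mod 657).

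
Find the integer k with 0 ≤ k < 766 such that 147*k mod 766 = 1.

Run the extended Euclidean algorithm:
766 = 5·147 + 31
147 = 4·31 + 23
31 = 1·23 + 8
23 = 2·8 + 7
8 = 1·7 + 1
7 = 7·1 + 0
gcd(147, 766) = 1, so the inverse exists.
Bézout: 1 = 19·766 − 99·147.
So 147⁻¹ ≡ −99 ≡ 667 (mod 766).

667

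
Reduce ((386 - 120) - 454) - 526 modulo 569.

424

386 - 120 = 266
266 - 454 = -188 ≡ 381 (mod 569)
381 - 526 = -145 ≡ 424 (mod 569)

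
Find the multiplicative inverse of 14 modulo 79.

17

By the extended Euclidean algorithm:
79 = 5·14 + 9
14 = 1·9 + 5
9 = 1·5 + 4
5 = 1·4 + 1
4 = 4·1 + 0
gcd(14, 79) = 1, so the inverse exists.
Back-substitute for 1:
1 = 1·5 − 1·4
  = −1·9 + 2·5
  = 2·14 − 3·9
  = −3·79 + 17·14
So 14⁻¹ ≡ 17 (mod 79).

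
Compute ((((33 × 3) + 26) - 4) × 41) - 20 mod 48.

33 × 3 = 99 ≡ 3 (mod 48)
3 + 26 = 29
29 - 4 = 25
25 × 41 = 1025 ≡ 17 (mod 48)
17 - 20 = -3 ≡ 45 (mod 48)

45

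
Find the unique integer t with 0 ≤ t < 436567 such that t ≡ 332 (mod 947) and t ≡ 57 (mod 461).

947⁻¹ mod 461: 947*166 ≡ 1 (mod 461), so 947⁻¹ ≡ 166.
t = 332 + 947*((57 − 332)*166 mod 461) = 332 + 947*450 = 426482.
Check: 426482 mod 947 = 332, 426482 mod 461 = 57. ✓

426482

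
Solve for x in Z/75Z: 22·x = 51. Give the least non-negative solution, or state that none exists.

33

gcd(22, 75) = 1, so a unique solution mod 75 exists.
22⁻¹ ≡ 58 (mod 75).
x ≡ 58·51 ≡ 33 (mod 75).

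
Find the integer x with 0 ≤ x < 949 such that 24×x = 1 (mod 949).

Run the extended Euclidean algorithm:
949 = 39·24 + 13
24 = 1·13 + 11
13 = 1·11 + 2
11 = 5·2 + 1
2 = 2·1 + 0
gcd(24, 949) = 1, so the inverse exists.
Back-substitute for 1:
1 = 1·11 − 5·2
  = −5·13 + 6·11
  = 6·24 − 11·13
  = −11·949 + 435·24
So 24⁻¹ ≡ 435 (mod 949).

435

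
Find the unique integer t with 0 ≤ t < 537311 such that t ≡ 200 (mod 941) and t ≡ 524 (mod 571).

941⁻¹ mod 571: 941·446 ≡ 1 (mod 571), so 941⁻¹ ≡ 446.
t = 200 + 941·((524 − 200)·446 mod 571) = 200 + 941·41 = 38781.

38781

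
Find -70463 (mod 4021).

1915

-70463 = -18·4021 + 1915, so -70463 ≡ 1915 (mod 4021).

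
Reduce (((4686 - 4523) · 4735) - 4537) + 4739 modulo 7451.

4686 - 4523 = 163
163 · 4735 = 771805 ≡ 4352 (mod 7451)
4352 - 4537 = -185 ≡ 7266 (mod 7451)
7266 + 4739 = 12005 ≡ 4554 (mod 7451)

4554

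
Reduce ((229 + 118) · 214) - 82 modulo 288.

160

229 + 118 = 347 ≡ 59 (mod 288)
59 · 214 = 12626 ≡ 242 (mod 288)
242 - 82 = 160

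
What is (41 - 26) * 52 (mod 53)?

38

41 - 26 = 15
15 * 52 = 780 ≡ 38 (mod 53)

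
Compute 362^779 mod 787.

138

Using repeated squaring:
779 in binary is 1100001011, i.e. 779 = 512 + 256 + 8 + 2 + 1.
362^1 ≡ 362 (mod 787)
362^2 ≡ 362^2 = 131044 ≡ 402 (mod 787)
362^4 ≡ 402^2 = 161604 ≡ 269 (mod 787)
362^8 ≡ 269^2 = 72361 ≡ 744 (mod 787)
362^16 ≡ 744^2 = 553536 ≡ 275 (mod 787)
362^32 ≡ 275^2 = 75625 ≡ 73 (mod 787)
362^64 ≡ 73^2 = 5329 ≡ 607 (mod 787)
362^128 ≡ 607^2 = 368449 ≡ 133 (mod 787)
362^256 ≡ 133^2 = 17689 ≡ 375 (mod 787)
362^512 ≡ 375^2 = 140625 ≡ 539 (mod 787)
362^779 = 362^512 * 362^256 * 362^8 * 362^2 * 362^1 ≡ 539 * 375 * 744 * 402 * 362 (mod 787).
Accumulate the product:
539 * 375 = 202125 ≡ 653
653 * 744 = 485832 ≡ 253
253 * 402 = 101706 ≡ 183
183 * 362 = 66246 ≡ 138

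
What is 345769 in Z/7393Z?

5691

345769 = 46×7393 + 5691, so 345769 ≡ 5691 (mod 7393).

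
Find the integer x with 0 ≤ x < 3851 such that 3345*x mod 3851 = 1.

3851 = 1*3345 + 506
3345 = 6*506 + 309
506 = 1*309 + 197
309 = 1*197 + 112
197 = 1*112 + 85
112 = 1*85 + 27
85 = 3*27 + 4
27 = 6*4 + 3
4 = 1*3 + 1
3 = 3*1 + 0
gcd(3345, 3851) = 1, so the inverse exists.
Back-substitute for 1:
1 = 1*4 − 1*3
  = −1*27 + 7*4
  = 7*85 − 22*27
  = −22*112 + 29*85
  = 29*197 − 51*112
  = −51*309 + 80*197
  = 80*506 − 131*309
  = −131*3345 + 866*506
  = 866*3851 − 997*3345
So 3345⁻¹ ≡ −997 ≡ 2854 (mod 3851).

2854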